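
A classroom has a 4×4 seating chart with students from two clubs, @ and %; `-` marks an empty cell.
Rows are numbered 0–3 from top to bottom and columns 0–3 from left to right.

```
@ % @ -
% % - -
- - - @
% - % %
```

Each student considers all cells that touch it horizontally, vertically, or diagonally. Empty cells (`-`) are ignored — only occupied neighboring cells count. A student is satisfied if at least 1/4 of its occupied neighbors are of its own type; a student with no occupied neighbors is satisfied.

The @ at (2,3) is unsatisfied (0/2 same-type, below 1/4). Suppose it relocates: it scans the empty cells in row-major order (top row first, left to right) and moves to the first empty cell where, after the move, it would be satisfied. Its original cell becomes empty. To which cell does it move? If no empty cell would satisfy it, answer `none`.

(0,3)

Vacating (2,3). Empty cells in order:
  (0,3): 1/1 same-type → satisfied — stop here.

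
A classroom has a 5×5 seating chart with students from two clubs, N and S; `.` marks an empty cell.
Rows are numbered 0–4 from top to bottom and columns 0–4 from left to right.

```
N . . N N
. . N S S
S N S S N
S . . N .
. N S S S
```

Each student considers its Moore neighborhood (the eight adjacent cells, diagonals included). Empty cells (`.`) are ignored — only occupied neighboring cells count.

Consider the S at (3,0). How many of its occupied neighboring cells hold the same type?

Occupied neighbors of (3,0): (2,0)=S, (2,1)=N, (4,1)=N.
Same type (S): 1 of 3.

1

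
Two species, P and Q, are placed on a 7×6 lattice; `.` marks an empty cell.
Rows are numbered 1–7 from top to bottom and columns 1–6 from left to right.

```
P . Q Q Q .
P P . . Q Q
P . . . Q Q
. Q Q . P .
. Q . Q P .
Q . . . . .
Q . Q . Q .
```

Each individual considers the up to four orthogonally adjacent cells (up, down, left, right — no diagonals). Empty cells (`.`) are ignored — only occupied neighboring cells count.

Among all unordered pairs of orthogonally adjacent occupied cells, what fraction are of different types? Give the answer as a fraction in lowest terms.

1/8

Scan each occupied cell's neighbors to the right and below so each pair is counted once.
From row 1: 0 unlike of 4 pairs (running 0/4).
From row 2: 0 unlike of 5 pairs (running 0/9).
From row 3: 1 unlike of 2 pairs (running 1/11).
From row 4: 0 unlike of 3 pairs (running 1/14).
From row 5: 1 unlike of 1 pairs (running 2/15).
From row 6: 0 unlike of 1 pairs (running 2/16).
Total adjacent occupied pairs: 16; unlike-type pairs: 2.
2/16 reduces to 1/8.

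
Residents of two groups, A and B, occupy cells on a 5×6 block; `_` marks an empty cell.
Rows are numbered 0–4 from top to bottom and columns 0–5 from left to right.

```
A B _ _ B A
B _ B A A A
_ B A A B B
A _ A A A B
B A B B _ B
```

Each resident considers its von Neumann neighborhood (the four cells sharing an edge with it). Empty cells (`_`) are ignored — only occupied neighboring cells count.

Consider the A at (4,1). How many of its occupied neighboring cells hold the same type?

0

Occupied neighbors of (4,1): (4,0)=B, (4,2)=B.
Same type (A): 0 of 2.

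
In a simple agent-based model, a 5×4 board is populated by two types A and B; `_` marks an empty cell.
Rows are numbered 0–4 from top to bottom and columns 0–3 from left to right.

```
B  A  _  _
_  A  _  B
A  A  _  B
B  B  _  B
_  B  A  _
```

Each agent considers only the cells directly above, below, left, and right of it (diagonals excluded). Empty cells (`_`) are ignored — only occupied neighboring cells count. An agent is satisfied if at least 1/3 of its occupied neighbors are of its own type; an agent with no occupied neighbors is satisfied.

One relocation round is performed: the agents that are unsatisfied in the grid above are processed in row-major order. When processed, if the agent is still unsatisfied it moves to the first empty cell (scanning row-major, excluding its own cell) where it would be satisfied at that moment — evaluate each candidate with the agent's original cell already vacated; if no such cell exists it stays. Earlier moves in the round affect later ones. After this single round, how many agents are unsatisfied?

0

Initially unsatisfied (in order): (0,0), (4,2).
  (0,0) → (0,3).
  (4,2) → (0,0).
Resulting grid:
A A _ B
_ A _ B
A A _ B
B B _ B
_ B _ _
All satisfied now.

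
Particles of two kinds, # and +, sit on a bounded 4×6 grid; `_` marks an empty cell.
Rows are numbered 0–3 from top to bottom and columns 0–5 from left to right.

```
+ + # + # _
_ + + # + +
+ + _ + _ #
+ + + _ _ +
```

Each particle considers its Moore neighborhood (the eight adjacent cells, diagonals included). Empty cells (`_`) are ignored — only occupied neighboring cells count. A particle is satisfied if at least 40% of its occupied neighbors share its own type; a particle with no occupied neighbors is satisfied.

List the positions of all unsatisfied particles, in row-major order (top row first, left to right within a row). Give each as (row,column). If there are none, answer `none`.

(0,2), (0,4), (1,3), (1,5), (2,5), (3,5)

(0,0)+ 2/2 ok
(0,1)+ 3/4 ok
(0,2)# 1/5 unhappy
(0,3)+ 2/5 ok
(0,4)# 1/4 unhappy
(1,1)+ 5/6 ok
(1,2)+ 5/7 ok
(1,3)# 2/6 unhappy
(1,4)+ 3/6 ok
(1,5)+ 1/3 unhappy
(2,0)+ 4/4 ok
(2,1)+ 6/6 ok
(2,3)+ 3/4 ok
(2,5)# 0/3 unhappy
(3,0)+ 3/3 ok
(3,1)+ 4/4 ok
(3,2)+ 3/3 ok
(3,5)+ 0/1 unhappy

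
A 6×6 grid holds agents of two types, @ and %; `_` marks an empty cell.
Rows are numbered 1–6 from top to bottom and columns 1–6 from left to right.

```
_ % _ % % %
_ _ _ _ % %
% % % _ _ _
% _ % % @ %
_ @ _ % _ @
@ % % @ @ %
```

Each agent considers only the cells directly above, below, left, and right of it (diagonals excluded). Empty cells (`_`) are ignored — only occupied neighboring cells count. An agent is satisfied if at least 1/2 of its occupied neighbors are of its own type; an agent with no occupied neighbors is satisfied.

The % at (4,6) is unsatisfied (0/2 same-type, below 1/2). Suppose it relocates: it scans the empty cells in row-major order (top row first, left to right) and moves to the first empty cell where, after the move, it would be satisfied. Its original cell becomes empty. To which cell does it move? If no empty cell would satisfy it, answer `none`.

(1,1)

Vacating (4,6). Empty cells in order:
  (1,1): 1/1 same-type → satisfied — stop here.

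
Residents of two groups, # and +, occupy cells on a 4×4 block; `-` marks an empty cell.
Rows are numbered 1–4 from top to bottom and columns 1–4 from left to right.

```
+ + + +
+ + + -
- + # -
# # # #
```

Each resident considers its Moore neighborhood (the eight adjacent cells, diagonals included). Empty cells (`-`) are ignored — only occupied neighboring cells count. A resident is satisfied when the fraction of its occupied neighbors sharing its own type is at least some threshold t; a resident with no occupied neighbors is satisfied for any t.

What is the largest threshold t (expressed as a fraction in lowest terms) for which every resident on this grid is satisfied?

3/7

Row 1: (1,1)+ 3/3 · (1,2)+ 5/5 · (1,3)+ 4/4 · (1,4)+ 2/2
Row 2: (2,1)+ 4/4 · (2,2)+ 6/7 · (2,3)+ 5/6
Row 3: (3,2)+ 3/7 · (3,3)# 3/6
Row 4: (4,1)# 1/2 · (4,2)# 3/4 · (4,3)# 3/4 · (4,4)# 2/2
The smallest same-type fraction is 3/7 at (3,2), which reduces to 3/7. Any threshold above that leaves this resident unsatisfied.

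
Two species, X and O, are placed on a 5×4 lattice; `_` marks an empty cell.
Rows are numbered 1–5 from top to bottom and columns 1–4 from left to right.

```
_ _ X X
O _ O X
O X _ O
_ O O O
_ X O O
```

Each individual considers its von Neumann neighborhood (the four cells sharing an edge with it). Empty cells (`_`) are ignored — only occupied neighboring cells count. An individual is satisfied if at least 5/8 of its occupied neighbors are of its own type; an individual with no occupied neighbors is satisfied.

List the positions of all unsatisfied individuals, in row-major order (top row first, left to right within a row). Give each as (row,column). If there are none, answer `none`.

Row 1: (1,3)X 1/2 not · (1,4)X 2/2 satisfied
Row 2: (2,1)O 1/1 satisfied · (2,3)O 0/2 not · (2,4)X 1/3 not
Row 3: (3,1)O 1/2 not · (3,2)X 0/2 not · (3,4)O 1/2 not
Row 4: (4,2)O 1/3 not · (4,3)O 3/3 satisfied · (4,4)O 3/3 satisfied
Row 5: (5,2)X 0/2 not · (5,3)O 2/3 satisfied · (5,4)O 2/2 satisfied

(1,3), (2,3), (2,4), (3,1), (3,2), (3,4), (4,2), (5,2)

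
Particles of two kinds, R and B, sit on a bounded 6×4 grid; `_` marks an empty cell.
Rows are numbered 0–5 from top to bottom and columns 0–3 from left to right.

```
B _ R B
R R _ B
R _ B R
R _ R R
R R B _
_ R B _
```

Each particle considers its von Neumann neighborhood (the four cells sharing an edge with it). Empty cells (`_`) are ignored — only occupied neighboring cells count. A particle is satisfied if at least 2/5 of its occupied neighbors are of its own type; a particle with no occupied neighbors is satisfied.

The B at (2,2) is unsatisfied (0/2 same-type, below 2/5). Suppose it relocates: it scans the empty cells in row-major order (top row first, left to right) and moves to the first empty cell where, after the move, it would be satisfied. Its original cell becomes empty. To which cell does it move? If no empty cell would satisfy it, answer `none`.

Vacating (2,2). Empty cells in order:
  (0,1): 1/3 same-type → still unsatisfied.
  (1,2): 1/3 same-type → still unsatisfied.
  (2,1): 0/2 same-type → still unsatisfied.
  (3,1): 0/3 same-type → still unsatisfied.
  (4,3): 1/2 same-type → satisfied — stop here.

(4,3)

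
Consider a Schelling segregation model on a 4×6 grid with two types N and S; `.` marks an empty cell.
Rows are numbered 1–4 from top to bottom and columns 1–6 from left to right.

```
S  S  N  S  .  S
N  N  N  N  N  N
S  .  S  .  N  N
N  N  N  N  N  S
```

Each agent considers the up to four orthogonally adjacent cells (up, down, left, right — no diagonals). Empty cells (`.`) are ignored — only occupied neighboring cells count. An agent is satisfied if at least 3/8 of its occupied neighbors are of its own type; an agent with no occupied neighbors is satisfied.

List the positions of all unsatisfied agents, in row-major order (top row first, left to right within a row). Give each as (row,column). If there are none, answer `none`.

Row 1: (1,1)S 1/2 satisfied · (1,2)S 1/3 not · (1,3)N 1/3 not · (1,4)S 0/2 not · (1,6)S 0/1 not
Row 2: (2,1)N 1/3 not · (2,2)N 2/3 satisfied · (2,3)N 3/4 satisfied · (2,4)N 2/3 satisfied · (2,5)N 3/3 satisfied · (2,6)N 2/3 satisfied
Row 3: (3,1)S 0/2 not · (3,3)S 0/2 not · (3,5)N 3/3 satisfied · (3,6)N 2/3 satisfied
Row 4: (4,1)N 1/2 satisfied · (4,2)N 2/2 satisfied · (4,3)N 2/3 satisfied · (4,4)N 2/2 satisfied · (4,5)N 2/3 satisfied · (4,6)S 0/2 not

(1,2), (1,3), (1,4), (1,6), (2,1), (3,1), (3,3), (4,6)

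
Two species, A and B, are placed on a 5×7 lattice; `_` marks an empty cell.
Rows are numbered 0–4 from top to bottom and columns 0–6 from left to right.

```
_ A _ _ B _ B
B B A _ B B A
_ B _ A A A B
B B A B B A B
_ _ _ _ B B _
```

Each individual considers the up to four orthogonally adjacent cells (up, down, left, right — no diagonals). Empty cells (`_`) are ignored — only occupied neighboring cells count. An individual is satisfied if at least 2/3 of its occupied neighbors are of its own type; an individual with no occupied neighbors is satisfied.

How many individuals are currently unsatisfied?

(0,1)A 0/1 unhappy
(0,4)B 1/1 ok
(0,6)B 0/1 unhappy
(1,0)B 1/1 ok
(1,1)B 2/4 unhappy
(1,2)A 0/1 unhappy
(1,4)B 2/3 ok
(1,5)B 1/3 unhappy
(1,6)A 0/3 unhappy
(2,1)B 2/2 ok
(2,3)A 1/2 unhappy
(2,4)A 2/4 unhappy
(2,5)A 2/4 unhappy
(2,6)B 1/3 unhappy
(3,0)B 1/1 ok
(3,1)B 2/3 ok
(3,2)A 0/2 unhappy
(3,3)B 1/3 unhappy
(3,4)B 2/4 unhappy
(3,5)A 1/4 unhappy
(3,6)B 1/2 unhappy
(4,4)B 2/2 ok
(4,5)B 1/2 unhappy
Unsatisfied: (0,1), (0,6), (1,1), (1,2), (1,5), (1,6), (2,3), (2,4), (2,5), (2,6), (3,2), (3,3), (3,4), (3,5), (3,6), (4,5) — 16 in total.

16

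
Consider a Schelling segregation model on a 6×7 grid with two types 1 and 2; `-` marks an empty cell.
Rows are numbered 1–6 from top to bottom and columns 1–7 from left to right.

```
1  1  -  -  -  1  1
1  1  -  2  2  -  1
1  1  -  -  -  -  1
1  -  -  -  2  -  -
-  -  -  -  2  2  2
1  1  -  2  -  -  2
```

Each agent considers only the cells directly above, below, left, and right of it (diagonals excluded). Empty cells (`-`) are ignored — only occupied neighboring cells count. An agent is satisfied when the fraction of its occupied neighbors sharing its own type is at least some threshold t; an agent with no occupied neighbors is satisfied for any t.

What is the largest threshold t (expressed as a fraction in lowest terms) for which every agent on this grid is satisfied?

(1,1)1 2/2
(1,2)1 2/2
(1,6)1 1/1
(1,7)1 2/2
(2,1)1 3/3
(2,2)1 3/3
(2,4)2 1/1
(2,5)2 1/1
(2,7)1 2/2
(3,1)1 3/3
(3,2)1 2/2
(3,7)1 1/1
(4,1)1 1/1
(4,5)2 1/1
(5,5)2 2/2
(5,6)2 2/2
(5,7)2 2/2
(6,1)1 1/1
(6,2)1 1/1
(6,4)2 — no occupied neighbors
(6,7)2 1/1
The smallest same-type fraction is 2/2 at (1,1), which reduces to 1/1. Any threshold above that leaves this agent unsatisfied.

1/1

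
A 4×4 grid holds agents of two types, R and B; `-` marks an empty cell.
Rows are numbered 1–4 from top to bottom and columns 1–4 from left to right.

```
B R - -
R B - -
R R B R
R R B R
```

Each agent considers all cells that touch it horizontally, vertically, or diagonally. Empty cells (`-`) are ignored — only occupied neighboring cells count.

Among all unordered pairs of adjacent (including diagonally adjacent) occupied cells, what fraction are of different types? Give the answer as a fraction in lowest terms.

14/27

Scan each occupied cell's neighbors to the right and below (and the two forward diagonals) so each pair is counted once.
Row 1: B(1,1)–R(1,2)≠ B(1,1)–R(2,1)≠ B(1,1)–B(2,2)= R(1,2)–B(2,2)≠ R(1,2)–R(2,1)=  → 3/5 unlike.
Row 2: R(2,1)–B(2,2)≠ R(2,1)–R(3,1)= R(2,1)–R(3,2)= B(2,2)–R(3,2)≠ B(2,2)–B(3,3)= B(2,2)–R(3,1)≠  → 3/6 unlike.
Row 3: R(3,1)–R(3,2)= R(3,1)–R(4,1)= R(3,1)–R(4,2)= R(3,2)–B(3,3)≠ R(3,2)–R(4,2)= R(3,2)–B(4,3)≠ R(3,2)–R(4,1)= B(3,3)–R(3,4)≠ B(3,3)–B(4,3)= B(3,3)–R(4,4)≠ B(3,3)–R(4,2)≠ R(3,4)–R(4,4)= R(3,4)–B(4,3)≠  → 6/13 unlike.
Row 4: R(4,1)–R(4,2)= R(4,2)–B(4,3)≠ B(4,3)–R(4,4)≠  → 2/3 unlike.
Total adjacent occupied pairs: 27; unlike-type pairs: 14.
14/27 is already in lowest terms.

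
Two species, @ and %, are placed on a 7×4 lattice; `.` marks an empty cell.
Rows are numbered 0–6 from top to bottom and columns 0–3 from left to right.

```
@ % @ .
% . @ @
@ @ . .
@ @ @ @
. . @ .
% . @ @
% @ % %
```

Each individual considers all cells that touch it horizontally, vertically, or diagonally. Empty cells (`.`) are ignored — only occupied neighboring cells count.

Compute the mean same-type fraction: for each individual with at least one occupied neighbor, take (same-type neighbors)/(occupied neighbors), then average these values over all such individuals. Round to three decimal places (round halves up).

0.622

(0,0)@ 0/2
(0,1)% 1/4
(0,2)@ 2/3
(1,0)% 1/4
(1,2)@ 3/4
(1,3)@ 2/2
(2,0)@ 3/4
(2,1)@ 5/6
(3,0)@ 3/3
(3,1)@ 5/5
(3,2)@ 4/4
(3,3)@ 2/2
(4,2)@ 5/5
(5,0)% 1/2
(5,2)@ 3/5
(5,3)@ 2/4
(6,0)% 1/2
(6,1)@ 1/4
(6,2)% 1/4
(6,3)% 1/3
Sum over 20 individuals: 0/2 + 1/4 + 2/3 + 1/4 + 3/4 + 2/2 + 3/4 + 5/6 + 3/3 + 5/5 + 4/4 + 2/2 + 5/5 + 1/2 + 3/5 + 2/4 + 1/2 + 1/4 + 1/4 + 1/3 = 373/30; mean = 373/30 ÷ 20 = 373/600 = 0.621666… → 0.622.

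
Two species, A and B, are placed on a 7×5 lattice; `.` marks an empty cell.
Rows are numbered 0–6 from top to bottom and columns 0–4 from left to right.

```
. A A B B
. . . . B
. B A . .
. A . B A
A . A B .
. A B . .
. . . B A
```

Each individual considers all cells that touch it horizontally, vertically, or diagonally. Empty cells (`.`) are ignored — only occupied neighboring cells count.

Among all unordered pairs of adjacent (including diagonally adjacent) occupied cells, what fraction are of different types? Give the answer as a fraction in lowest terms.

11/23

Scan each occupied cell's neighbors to the right and below (and the two forward diagonals) so each pair is counted once.
Row 0: A(0,1)–A(0,2)= A(0,2)–B(0,3)≠ B(0,3)–B(0,4)= B(0,3)–B(1,4)= B(0,4)–B(1,4)=  → 1/5 unlike.
Row 2: B(2,1)–A(2,2)≠ B(2,1)–A(3,1)≠ A(2,2)–B(3,3)≠ A(2,2)–A(3,1)=  → 3/4 unlike.
Row 3: A(3,1)–A(4,2)= A(3,1)–A(4,0)= B(3,3)–A(3,4)≠ B(3,3)–B(4,3)= B(3,3)–A(4,2)≠ A(3,4)–B(4,3)≠  → 3/6 unlike.
Row 4: A(4,0)–A(5,1)= A(4,2)–B(4,3)≠ A(4,2)–B(5,2)≠ A(4,2)–A(5,1)= B(4,3)–B(5,2)=  → 2/5 unlike.
Row 5: A(5,1)–B(5,2)≠ B(5,2)–B(6,3)=  → 1/2 unlike.
Row 6: B(6,3)–A(6,4)≠  → 1/1 unlike.
Total adjacent occupied pairs: 23; unlike-type pairs: 11.
11/23 is already in lowest terms.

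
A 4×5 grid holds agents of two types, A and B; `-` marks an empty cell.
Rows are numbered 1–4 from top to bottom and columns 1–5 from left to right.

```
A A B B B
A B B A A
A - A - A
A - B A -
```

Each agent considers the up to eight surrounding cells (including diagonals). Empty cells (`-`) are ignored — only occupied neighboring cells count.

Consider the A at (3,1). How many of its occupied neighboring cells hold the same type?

Occupied neighbors of (3,1): (2,1)=A, (2,2)=B, (4,1)=A.
Same type (A): 2 of 3.

2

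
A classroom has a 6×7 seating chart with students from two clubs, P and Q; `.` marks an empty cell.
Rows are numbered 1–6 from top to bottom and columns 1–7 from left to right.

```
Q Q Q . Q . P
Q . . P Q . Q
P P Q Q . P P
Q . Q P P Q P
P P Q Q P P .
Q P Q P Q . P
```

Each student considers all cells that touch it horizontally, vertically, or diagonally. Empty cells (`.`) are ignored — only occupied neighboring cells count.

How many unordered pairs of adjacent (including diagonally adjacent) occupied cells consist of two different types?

Scan each occupied cell's neighbors to the right and below (and the two forward diagonals) so each pair is counted once.
Row 1: Q(1,1)–Q(1,2)= Q(1,1)–Q(2,1)= Q(1,2)–Q(1,3)= Q(1,2)–Q(2,1)= Q(1,3)–P(2,4)≠ Q(1,5)–Q(2,5)= Q(1,5)–P(2,4)≠ P(1,7)–Q(2,7)≠  → 3/8 unlike.
Row 2: Q(2,1)–P(3,1)≠ Q(2,1)–P(3,2)≠ P(2,4)–Q(2,5)≠ P(2,4)–Q(3,4)≠ P(2,4)–Q(3,3)≠ Q(2,5)–P(3,6)≠ Q(2,5)–Q(3,4)= Q(2,7)–P(3,7)≠ Q(2,7)–P(3,6)≠  → 8/9 unlike.
Row 3: P(3,1)–P(3,2)= P(3,1)–Q(4,1)≠ P(3,2)–Q(3,3)≠ P(3,2)–Q(4,3)≠ P(3,2)–Q(4,1)≠ Q(3,3)–Q(3,4)= Q(3,3)–Q(4,3)= Q(3,3)–P(4,4)≠ Q(3,4)–P(4,4)≠ Q(3,4)–P(4,5)≠ Q(3,4)–Q(4,3)= P(3,6)–P(3,7)= P(3,6)–Q(4,6)≠ P(3,6)–P(4,7)= P(3,6)–P(4,5)= P(3,7)–P(4,7)= P(3,7)–Q(4,6)≠  → 9/17 unlike.
Row 4: Q(4,1)–P(5,1)≠ Q(4,1)–P(5,2)≠ Q(4,3)–P(4,4)≠ Q(4,3)–Q(5,3)= Q(4,3)–Q(5,4)= Q(4,3)–P(5,2)≠ P(4,4)–P(4,5)= P(4,4)–Q(5,4)≠ P(4,4)–P(5,5)= P(4,4)–Q(5,3)≠ P(4,5)–Q(4,6)≠ P(4,5)–P(5,5)= P(4,5)–P(5,6)= P(4,5)–Q(5,4)≠ Q(4,6)–P(4,7)≠ Q(4,6)–P(5,6)≠ Q(4,6)–P(5,5)≠ P(4,7)–P(5,6)=  → 11/18 unlike.
Row 5: P(5,1)–P(5,2)= P(5,1)–Q(6,1)≠ P(5,1)–P(6,2)= P(5,2)–Q(5,3)≠ P(5,2)–P(6,2)= P(5,2)–Q(6,3)≠ P(5,2)–Q(6,1)≠ Q(5,3)–Q(5,4)= Q(5,3)–Q(6,3)= Q(5,3)–P(6,4)≠ Q(5,3)–P(6,2)≠ Q(5,4)–P(5,5)≠ Q(5,4)–P(6,4)≠ Q(5,4)–Q(6,5)= Q(5,4)–Q(6,3)= P(5,5)–P(5,6)= P(5,5)–Q(6,5)≠ P(5,5)–P(6,4)= P(5,6)–P(6,7)= P(5,6)–Q(6,5)≠  → 10/20 unlike.
Row 6: Q(6,1)–P(6,2)≠ P(6,2)–Q(6,3)≠ Q(6,3)–P(6,4)≠ P(6,4)–Q(6,5)≠  → 4/4 unlike.
Total adjacent occupied pairs: 76; unlike-type pairs: 45.

45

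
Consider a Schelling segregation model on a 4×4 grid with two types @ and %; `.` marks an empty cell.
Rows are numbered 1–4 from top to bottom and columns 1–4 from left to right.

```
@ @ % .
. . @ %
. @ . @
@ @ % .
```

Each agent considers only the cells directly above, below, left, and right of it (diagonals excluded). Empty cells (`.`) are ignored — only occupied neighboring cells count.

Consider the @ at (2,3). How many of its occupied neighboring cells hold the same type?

0

Occupied neighbors of (2,3): (1,3)=%, (2,4)=%.
Same type (@): 0 of 2.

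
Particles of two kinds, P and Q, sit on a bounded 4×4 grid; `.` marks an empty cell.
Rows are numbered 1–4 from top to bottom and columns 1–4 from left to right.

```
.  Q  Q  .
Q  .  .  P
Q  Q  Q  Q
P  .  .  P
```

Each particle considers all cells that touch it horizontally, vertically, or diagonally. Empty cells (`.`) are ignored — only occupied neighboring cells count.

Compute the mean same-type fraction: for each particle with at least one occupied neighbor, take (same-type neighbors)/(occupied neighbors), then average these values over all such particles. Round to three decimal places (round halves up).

Row 1: (1,2)Q 2/2 · (1,3)Q 1/2
Row 2: (2,1)Q 3/3 · (2,4)P 0/3
Row 3: (3,1)Q 2/3 · (3,2)Q 3/4 · (3,3)Q 2/4 · (3,4)Q 1/3
Row 4: (4,1)P 0/2 · (4,4)P 0/2
Sum over 10 particles: 2/2 + 1/2 + 3/3 + 0/3 + 2/3 + 3/4 + 2/4 + 1/3 + 0/2 + 0/2 = 19/4; mean = 19/4 ÷ 10 = 19/40 = 0.475 → 0.475.

0.475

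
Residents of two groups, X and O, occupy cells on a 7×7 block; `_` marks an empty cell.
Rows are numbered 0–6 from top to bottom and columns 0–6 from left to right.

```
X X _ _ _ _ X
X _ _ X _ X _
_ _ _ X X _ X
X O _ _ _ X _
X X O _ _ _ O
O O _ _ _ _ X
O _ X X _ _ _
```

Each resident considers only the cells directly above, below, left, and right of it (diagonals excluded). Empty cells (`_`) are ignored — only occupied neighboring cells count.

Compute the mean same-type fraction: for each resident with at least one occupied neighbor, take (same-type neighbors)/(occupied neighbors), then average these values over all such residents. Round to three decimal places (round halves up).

0.644

Row 0: (0,0)X 2/2 · (0,1)X 1/1 · (0,6)X — no occupied neighbors
Row 1: (1,0)X 1/1 · (1,3)X 1/1 · (1,5)X — no occupied neighbors
Row 2: (2,3)X 2/2 · (2,4)X 1/1 · (2,6)X — no occupied neighbors
Row 3: (3,0)X 1/2 · (3,1)O 0/2 · (3,5)X — no occupied neighbors
Row 4: (4,0)X 2/3 · (4,1)X 1/4 · (4,2)O 0/1 · (4,6)O 0/1
Row 5: (5,0)O 2/3 · (5,1)O 1/2 · (5,6)X 0/1
Row 6: (6,0)O 1/1 · (6,2)X 1/1 · (6,3)X 1/1
Sum over 18 residents: 2/2 + 1/1 + 1/1 + 1/1 + 2/2 + 1/1 + 1/2 + 0/2 + 2/3 + 1/4 + 0/1 + 0/1 + 2/3 + 1/2 + 0/1 + 1/1 + 1/1 + 1/1 = 139/12; mean = 139/12 ÷ 18 = 139/216 = 0.643518… → 0.644.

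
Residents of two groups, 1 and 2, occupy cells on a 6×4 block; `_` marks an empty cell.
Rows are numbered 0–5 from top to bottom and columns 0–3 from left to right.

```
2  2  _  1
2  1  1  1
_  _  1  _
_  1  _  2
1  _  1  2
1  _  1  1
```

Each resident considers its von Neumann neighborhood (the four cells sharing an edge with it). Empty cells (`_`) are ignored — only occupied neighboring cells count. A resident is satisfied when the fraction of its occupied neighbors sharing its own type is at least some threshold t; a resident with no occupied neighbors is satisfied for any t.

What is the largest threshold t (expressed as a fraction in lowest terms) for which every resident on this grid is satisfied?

(0,0)2 2/2
(0,1)2 1/2
(0,3)1 1/1
(1,0)2 1/2
(1,1)1 1/3
(1,2)1 3/3
(1,3)1 2/2
(2,2)1 1/1
(3,1)1 — no occupied neighbors
(3,3)2 1/1
(4,0)1 1/1
(4,2)1 1/2
(4,3)2 1/3
(5,0)1 1/1
(5,2)1 2/2
(5,3)1 1/2
The smallest same-type fraction is 1/3 at (1,1), which reduces to 1/3. Any threshold above that leaves this resident unsatisfied.

1/3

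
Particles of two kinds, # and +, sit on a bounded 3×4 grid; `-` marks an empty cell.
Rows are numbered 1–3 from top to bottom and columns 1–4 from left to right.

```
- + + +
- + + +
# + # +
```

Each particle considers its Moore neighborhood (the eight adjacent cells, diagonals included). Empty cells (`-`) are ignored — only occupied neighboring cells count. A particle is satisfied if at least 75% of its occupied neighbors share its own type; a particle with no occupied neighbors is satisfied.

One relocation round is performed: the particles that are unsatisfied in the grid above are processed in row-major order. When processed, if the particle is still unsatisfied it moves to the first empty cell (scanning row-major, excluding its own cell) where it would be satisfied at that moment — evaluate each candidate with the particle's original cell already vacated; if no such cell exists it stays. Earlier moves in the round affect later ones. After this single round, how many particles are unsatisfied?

3

Initially unsatisfied (in order): (2,2), (3,1), (3,2), (3,3), (3,4).
  (2,2) → (1,1).
  (3,1): no empty cell satisfies it; stays.
  (3,2): no empty cell satisfies it; stays.
  (3,3): no empty cell satisfies it; stays.
  (3,4) → (2,1).
Resulting grid:
+ + + +
+ - + +
# + # -
Unsatisfied now: (3,1), (3,2), (3,3).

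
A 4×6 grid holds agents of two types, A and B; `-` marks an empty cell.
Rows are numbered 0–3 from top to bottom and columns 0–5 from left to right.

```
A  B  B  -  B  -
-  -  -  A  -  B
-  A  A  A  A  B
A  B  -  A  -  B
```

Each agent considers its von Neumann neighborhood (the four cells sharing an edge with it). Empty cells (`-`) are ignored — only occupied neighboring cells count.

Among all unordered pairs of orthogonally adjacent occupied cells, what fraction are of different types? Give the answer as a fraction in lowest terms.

1/3

Scan each occupied cell's neighbors to the right and below so each pair is counted once.
Row 0: A(0,0)–B(0,1)≠ B(0,1)–B(0,2)=  → 1/2 unlike.
Row 1: A(1,3)–A(2,3)= B(1,5)–B(2,5)=  → 0/2 unlike.
Row 2: A(2,1)–A(2,2)= A(2,1)–B(3,1)≠ A(2,2)–A(2,3)= A(2,3)–A(2,4)= A(2,3)–A(3,3)= A(2,4)–B(2,5)≠ B(2,5)–B(3,5)=  → 2/7 unlike.
Row 3: A(3,0)–B(3,1)≠  → 1/1 unlike.
Total adjacent occupied pairs: 12; unlike-type pairs: 4.
4/12 reduces to 1/3.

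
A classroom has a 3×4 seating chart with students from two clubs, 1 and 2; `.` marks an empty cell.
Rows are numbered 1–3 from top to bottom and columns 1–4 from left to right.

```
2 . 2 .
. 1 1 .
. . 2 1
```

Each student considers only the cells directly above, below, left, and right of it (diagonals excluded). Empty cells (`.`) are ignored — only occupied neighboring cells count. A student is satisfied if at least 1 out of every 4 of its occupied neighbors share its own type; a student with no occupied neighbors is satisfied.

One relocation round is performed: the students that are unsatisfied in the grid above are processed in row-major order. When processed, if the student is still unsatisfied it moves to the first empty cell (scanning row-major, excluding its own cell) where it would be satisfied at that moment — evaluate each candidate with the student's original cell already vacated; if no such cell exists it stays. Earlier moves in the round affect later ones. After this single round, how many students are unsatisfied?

Initially unsatisfied (in order): (1,3), (3,3), (3,4).
  (1,3) → (1,2).
  (3,3) → (1,3).
  (3,4): now satisfied by earlier moves; stays.
Resulting grid:
2 2 2 .
. 1 1 .
. . . 1
All satisfied now.

0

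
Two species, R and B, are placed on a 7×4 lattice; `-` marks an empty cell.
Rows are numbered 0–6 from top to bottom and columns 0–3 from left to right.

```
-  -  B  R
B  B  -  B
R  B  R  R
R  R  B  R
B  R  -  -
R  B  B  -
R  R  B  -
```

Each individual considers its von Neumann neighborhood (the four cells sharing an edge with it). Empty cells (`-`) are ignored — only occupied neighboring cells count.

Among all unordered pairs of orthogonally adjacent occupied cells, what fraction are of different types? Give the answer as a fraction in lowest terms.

Scan each occupied cell's neighbors to the right and below so each pair is counted once.
From row 0: 2 unlike of 2 pairs (running 2/2).
From row 1: 2 unlike of 4 pairs (running 4/6).
From row 2: 4 unlike of 7 pairs (running 8/13).
From row 3: 3 unlike of 5 pairs (running 11/18).
From row 4: 3 unlike of 3 pairs (running 14/21).
From row 5: 2 unlike of 5 pairs (running 16/26).
From row 6: 1 unlike of 2 pairs (running 17/28).
Total adjacent occupied pairs: 28; unlike-type pairs: 17.
17/28 is already in lowest terms.

17/28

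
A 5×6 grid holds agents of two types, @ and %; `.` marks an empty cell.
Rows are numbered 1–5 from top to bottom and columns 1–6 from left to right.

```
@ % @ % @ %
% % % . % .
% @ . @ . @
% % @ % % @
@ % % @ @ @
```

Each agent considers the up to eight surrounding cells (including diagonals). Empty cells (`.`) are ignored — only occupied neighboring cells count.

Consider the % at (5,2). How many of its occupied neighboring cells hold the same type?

3

Occupied neighbors of (5,2): (4,1)=%, (4,2)=%, (4,3)=@, (5,1)=@, (5,3)=%.
Same type (%): 3 of 5.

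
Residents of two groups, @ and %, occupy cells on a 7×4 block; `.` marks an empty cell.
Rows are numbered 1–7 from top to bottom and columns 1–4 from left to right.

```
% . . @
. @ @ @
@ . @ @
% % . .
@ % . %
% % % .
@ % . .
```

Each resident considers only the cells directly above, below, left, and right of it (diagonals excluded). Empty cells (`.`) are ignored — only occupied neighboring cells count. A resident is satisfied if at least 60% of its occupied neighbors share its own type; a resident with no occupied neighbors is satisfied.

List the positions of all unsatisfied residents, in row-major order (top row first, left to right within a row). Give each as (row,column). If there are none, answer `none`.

(1,1)% 0/0 ✓
(1,4)@ 1/1 ✓
(2,2)@ 1/1 ✓
(2,3)@ 3/3 ✓
(2,4)@ 3/3 ✓
(3,1)@ 0/1 ✗
(3,3)@ 2/2 ✓
(3,4)@ 2/2 ✓
(4,1)% 1/3 ✗
(4,2)% 2/2 ✓
(5,1)@ 0/3 ✗
(5,2)% 2/3 ✓
(5,4)% 0/0 ✓
(6,1)% 1/3 ✗
(6,2)% 4/4 ✓
(6,3)% 1/1 ✓
(7,1)@ 0/2 ✗
(7,2)% 1/2 ✗

(3,1), (4,1), (5,1), (6,1), (7,1), (7,2)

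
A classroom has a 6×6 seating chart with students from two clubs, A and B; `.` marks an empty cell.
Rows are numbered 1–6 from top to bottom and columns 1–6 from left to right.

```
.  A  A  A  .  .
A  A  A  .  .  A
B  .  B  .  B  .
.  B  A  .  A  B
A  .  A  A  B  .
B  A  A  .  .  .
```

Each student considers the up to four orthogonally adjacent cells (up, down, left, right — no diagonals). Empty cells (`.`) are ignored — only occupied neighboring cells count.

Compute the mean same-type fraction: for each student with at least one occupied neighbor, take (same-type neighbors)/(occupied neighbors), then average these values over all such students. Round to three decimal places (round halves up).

(1,2)A 2/2
(1,3)A 3/3
(1,4)A 1/1
(2,1)A 1/2
(2,2)A 3/3
(2,3)A 2/3
(2,6)A — no occupied neighbors
(3,1)B 0/1
(3,3)B 0/2
(3,5)B 0/1
(4,2)B 0/1
(4,3)A 1/3
(4,5)A 0/3
(4,6)B 0/1
(5,1)A 0/1
(5,3)A 3/3
(5,4)A 1/2
(5,5)B 0/2
(6,1)B 0/2
(6,2)A 1/2
(6,3)A 2/2
Sum over 20 students: 2/2 + 3/3 + 1/1 + 1/2 + 3/3 + 2/3 + 0/1 + 0/2 + 0/1 + 0/1 + 1/3 + 0/3 + 0/1 + 0/1 + 3/3 + 1/2 + 0/2 + 0/2 + 1/2 + 2/2 = 17/2; mean = 17/2 ÷ 20 = 17/40 = 0.425 → 0.425.

0.425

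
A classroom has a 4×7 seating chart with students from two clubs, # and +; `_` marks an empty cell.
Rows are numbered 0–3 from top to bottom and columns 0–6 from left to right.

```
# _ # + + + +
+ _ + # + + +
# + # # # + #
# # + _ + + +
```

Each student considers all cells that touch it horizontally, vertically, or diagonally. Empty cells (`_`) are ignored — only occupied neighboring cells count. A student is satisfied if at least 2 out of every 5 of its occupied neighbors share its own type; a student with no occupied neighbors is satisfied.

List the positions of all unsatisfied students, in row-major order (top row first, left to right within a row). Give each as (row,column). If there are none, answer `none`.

(0,0), (0,2), (1,0), (1,2), (2,4), (2,6), (3,2)

Row 0: (0,0)# 0/1 unhappy · (0,2)# 1/3 unhappy · (0,3)+ 3/5 ok · (0,4)+ 4/5 ok · (0,5)+ 5/5 ok · (0,6)+ 3/3 ok
Row 1: (1,0)+ 1/3 unhappy · (1,2)+ 2/6 unhappy · (1,3)# 4/8 ok · (1,4)+ 5/8 ok · (1,5)+ 6/8 ok · (1,6)+ 4/5 ok
Row 2: (2,0)# 2/4 ok · (2,1)+ 3/7 ok · (2,2)# 3/6 ok · (2,3)# 3/7 ok · (2,4)# 2/7 unhappy · (2,5)+ 6/8 ok · (2,6)# 0/5 unhappy
Row 3: (3,0)# 2/3 ok · (3,1)# 3/5 ok · (3,2)+ 1/4 unhappy · (3,4)+ 2/4 ok · (3,5)+ 3/5 ok · (3,6)+ 2/3 ok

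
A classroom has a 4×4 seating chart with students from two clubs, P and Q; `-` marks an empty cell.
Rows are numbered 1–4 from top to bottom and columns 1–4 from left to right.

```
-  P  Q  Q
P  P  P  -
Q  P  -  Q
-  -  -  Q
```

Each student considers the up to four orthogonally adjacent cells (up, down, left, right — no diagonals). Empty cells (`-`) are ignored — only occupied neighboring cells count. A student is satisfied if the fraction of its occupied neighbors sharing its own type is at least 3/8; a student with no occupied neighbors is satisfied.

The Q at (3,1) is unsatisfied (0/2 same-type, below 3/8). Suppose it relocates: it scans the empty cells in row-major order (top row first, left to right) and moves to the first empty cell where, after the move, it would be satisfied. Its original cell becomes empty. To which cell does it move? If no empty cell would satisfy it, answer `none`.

(2,4)

Vacating (3,1). Empty cells in order:
  (1,1): 0/2 same-type → still unsatisfied.
  (2,4): 2/3 same-type → satisfied — stop here.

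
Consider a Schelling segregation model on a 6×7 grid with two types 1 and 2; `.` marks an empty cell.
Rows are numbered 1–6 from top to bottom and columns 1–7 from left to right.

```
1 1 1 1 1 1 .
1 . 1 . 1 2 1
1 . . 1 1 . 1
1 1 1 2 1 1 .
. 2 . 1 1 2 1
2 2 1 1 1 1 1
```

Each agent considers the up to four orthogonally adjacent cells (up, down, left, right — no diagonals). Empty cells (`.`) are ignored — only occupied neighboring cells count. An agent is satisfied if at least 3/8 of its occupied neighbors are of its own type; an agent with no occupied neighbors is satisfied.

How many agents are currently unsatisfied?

(1,1)1 2/2 ✓
(1,2)1 2/2 ✓
(1,3)1 3/3 ✓
(1,4)1 2/2 ✓
(1,5)1 3/3 ✓
(1,6)1 1/2 ✓
(2,1)1 2/2 ✓
(2,3)1 1/1 ✓
(2,5)1 2/3 ✓
(2,6)2 0/3 ✗
(2,7)1 1/2 ✓
(3,1)1 2/2 ✓
(3,4)1 1/2 ✓
(3,5)1 3/3 ✓
(3,7)1 1/1 ✓
(4,1)1 2/2 ✓
(4,2)1 2/3 ✓
(4,3)1 1/2 ✓
(4,4)2 0/4 ✗
(4,5)1 3/4 ✓
(4,6)1 1/2 ✓
(5,2)2 1/2 ✓
(5,4)1 2/3 ✓
(5,5)1 3/4 ✓
(5,6)2 0/4 ✗
(5,7)1 1/2 ✓
(6,1)2 1/1 ✓
(6,2)2 2/3 ✓
(6,3)1 1/2 ✓
(6,4)1 3/3 ✓
(6,5)1 3/3 ✓
(6,6)1 2/3 ✓
(6,7)1 2/2 ✓
Unsatisfied: (2,6), (4,4), (5,6) — 3 in total.

3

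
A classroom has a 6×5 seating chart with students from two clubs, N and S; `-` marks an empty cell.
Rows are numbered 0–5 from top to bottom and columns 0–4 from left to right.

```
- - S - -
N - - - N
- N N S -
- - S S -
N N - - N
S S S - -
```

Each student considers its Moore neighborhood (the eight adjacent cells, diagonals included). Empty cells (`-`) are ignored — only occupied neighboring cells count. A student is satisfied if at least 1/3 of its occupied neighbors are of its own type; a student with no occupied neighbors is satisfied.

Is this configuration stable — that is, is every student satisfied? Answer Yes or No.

Row 0: (0,2)S 0/0 satisfied
Row 1: (1,0)N 1/1 satisfied · (1,4)N 0/1 not
Row 2: (2,1)N 2/3 satisfied · (2,2)N 1/4 not · (2,3)S 2/4 satisfied
Row 3: (3,2)S 2/5 satisfied · (3,3)S 2/4 satisfied
Row 4: (4,0)N 1/3 satisfied · (4,1)N 1/5 not · (4,4)N 0/1 not
Row 5: (5,0)S 1/3 satisfied · (5,1)S 2/4 satisfied · (5,2)S 1/2 satisfied
For instance (1,4) has only 0/1 same-type neighbors, below 1/3.

No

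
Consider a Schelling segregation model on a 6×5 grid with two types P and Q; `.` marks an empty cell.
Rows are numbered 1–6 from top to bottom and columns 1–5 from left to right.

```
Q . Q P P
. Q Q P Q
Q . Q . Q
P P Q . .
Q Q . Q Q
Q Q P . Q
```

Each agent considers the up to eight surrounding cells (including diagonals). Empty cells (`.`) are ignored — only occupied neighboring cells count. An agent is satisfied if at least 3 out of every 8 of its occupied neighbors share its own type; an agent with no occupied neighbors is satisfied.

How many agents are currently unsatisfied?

(1,1)Q 1/1 ok
(1,3)Q 2/4 ok
(1,4)P 2/5 ok
(1,5)P 2/3 ok
(2,2)Q 5/5 ok
(2,3)Q 3/5 ok
(2,4)P 2/7 unhappy
(2,5)Q 1/4 unhappy
(3,1)Q 1/3 unhappy
(3,3)Q 3/5 ok
(3,5)Q 1/2 ok
(4,1)P 1/4 unhappy
(4,2)P 1/6 unhappy
(4,3)Q 3/4 ok
(5,1)Q 3/5 ok
(5,2)Q 4/7 ok
(5,4)Q 3/4 ok
(5,5)Q 2/2 ok
(6,1)Q 3/3 ok
(6,2)Q 3/4 ok
(6,3)P 0/3 unhappy
(6,5)Q 2/2 ok
Unsatisfied: (2,4), (2,5), (3,1), (4,1), (4,2), (6,3) — 6 in total.

6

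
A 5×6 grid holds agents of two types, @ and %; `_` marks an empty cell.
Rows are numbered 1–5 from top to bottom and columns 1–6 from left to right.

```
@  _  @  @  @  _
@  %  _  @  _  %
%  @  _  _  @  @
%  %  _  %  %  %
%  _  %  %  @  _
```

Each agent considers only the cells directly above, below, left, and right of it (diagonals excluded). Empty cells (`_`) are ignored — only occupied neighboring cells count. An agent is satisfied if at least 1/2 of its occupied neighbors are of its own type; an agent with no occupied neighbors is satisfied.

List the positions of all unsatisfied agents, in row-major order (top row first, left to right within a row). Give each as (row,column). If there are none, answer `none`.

(2,1), (2,2), (2,6), (3,1), (3,2), (3,6), (5,5)

Row 1: (1,1)@ 1/1 ✓ · (1,3)@ 1/1 ✓ · (1,4)@ 3/3 ✓ · (1,5)@ 1/1 ✓
Row 2: (2,1)@ 1/3 ✗ · (2,2)% 0/2 ✗ · (2,4)@ 1/1 ✓ · (2,6)% 0/1 ✗
Row 3: (3,1)% 1/3 ✗ · (3,2)@ 0/3 ✗ · (3,5)@ 1/2 ✓ · (3,6)@ 1/3 ✗
Row 4: (4,1)% 3/3 ✓ · (4,2)% 1/2 ✓ · (4,4)% 2/2 ✓ · (4,5)% 2/4 ✓ · (4,6)% 1/2 ✓
Row 5: (5,1)% 1/1 ✓ · (5,3)% 1/1 ✓ · (5,4)% 2/3 ✓ · (5,5)@ 0/2 ✗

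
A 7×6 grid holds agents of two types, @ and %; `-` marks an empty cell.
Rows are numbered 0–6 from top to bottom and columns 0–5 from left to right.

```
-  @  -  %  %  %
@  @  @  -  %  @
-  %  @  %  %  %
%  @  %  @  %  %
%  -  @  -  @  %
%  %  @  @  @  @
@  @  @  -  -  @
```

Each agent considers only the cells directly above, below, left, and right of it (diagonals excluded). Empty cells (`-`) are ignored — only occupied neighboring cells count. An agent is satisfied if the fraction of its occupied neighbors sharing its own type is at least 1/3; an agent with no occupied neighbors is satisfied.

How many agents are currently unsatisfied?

6

Row 0: (0,1)@ 1/1 ok · (0,3)% 1/1 ok · (0,4)% 3/3 ok · (0,5)% 1/2 ok
Row 1: (1,0)@ 1/1 ok · (1,1)@ 3/4 ok · (1,2)@ 2/2 ok · (1,4)% 2/3 ok · (1,5)@ 0/3 unhappy
Row 2: (2,1)% 0/3 unhappy · (2,2)@ 1/4 unhappy · (2,3)% 1/3 ok · (2,4)% 4/4 ok · (2,5)% 2/3 ok
Row 3: (3,0)% 1/2 ok · (3,1)@ 0/3 unhappy · (3,2)% 0/4 unhappy · (3,3)@ 0/3 unhappy · (3,4)% 2/4 ok · (3,5)% 3/3 ok
Row 4: (4,0)% 2/2 ok · (4,2)@ 1/2 ok · (4,4)@ 1/3 ok · (4,5)% 1/3 ok
Row 5: (5,0)% 2/3 ok · (5,1)% 1/3 ok · (5,2)@ 3/4 ok · (5,3)@ 2/2 ok · (5,4)@ 3/3 ok · (5,5)@ 2/3 ok
Row 6: (6,0)@ 1/2 ok · (6,1)@ 2/3 ok · (6,2)@ 2/2 ok · (6,5)@ 1/1 ok
Unsatisfied: (1,5), (2,1), (2,2), (3,1), (3,2), (3,3) — 6 in total.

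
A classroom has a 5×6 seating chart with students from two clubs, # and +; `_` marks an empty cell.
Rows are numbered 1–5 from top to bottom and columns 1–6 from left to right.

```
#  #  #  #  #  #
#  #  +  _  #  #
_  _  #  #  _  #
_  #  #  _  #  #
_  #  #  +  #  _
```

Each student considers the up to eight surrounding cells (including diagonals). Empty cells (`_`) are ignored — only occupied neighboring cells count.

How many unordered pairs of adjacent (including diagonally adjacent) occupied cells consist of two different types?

Scan each occupied cell's neighbors to the right and below (and the two forward diagonals) so each pair is counted once.
From row 1: 3 unlike of 18 pairs (running 3/18).
From row 2: 3 unlike of 9 pairs (running 6/27).
From row 3: 0 unlike of 7 pairs (running 6/34).
From row 4: 2 unlike of 10 pairs (running 8/44).
From row 5: 2 unlike of 3 pairs (running 10/47).
Total adjacent occupied pairs: 47; unlike-type pairs: 10.

10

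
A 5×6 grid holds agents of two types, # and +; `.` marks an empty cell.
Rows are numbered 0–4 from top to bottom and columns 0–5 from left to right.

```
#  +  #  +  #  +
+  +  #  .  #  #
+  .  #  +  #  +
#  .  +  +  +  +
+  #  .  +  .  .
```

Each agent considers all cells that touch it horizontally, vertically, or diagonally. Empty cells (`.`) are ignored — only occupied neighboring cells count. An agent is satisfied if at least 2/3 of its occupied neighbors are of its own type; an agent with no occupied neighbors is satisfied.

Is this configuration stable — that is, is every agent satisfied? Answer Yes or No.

(0,0)# 0/3 unhappy
(0,1)+ 2/5 unhappy
(0,2)# 1/4 unhappy
(0,3)+ 0/4 unhappy
(0,4)# 2/4 unhappy
(0,5)+ 0/3 unhappy
(1,0)+ 3/4 ok
(1,1)+ 3/7 unhappy
(1,2)# 2/6 unhappy
(1,4)# 3/7 unhappy
(1,5)# 3/5 unhappy
(2,0)+ 2/3 ok
(2,2)# 1/5 unhappy
(2,3)+ 3/7 unhappy
(2,4)# 2/7 unhappy
(2,5)+ 2/5 unhappy
(3,0)# 1/3 unhappy
(3,2)+ 3/5 unhappy
(3,3)+ 4/6 ok
(3,4)+ 5/6 ok
(3,5)+ 2/3 ok
(4,0)+ 0/2 unhappy
(4,1)# 1/3 unhappy
(4,3)+ 3/3 ok
For instance (0,0) has only 0/3 same-type neighbors, below 2/3.

No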